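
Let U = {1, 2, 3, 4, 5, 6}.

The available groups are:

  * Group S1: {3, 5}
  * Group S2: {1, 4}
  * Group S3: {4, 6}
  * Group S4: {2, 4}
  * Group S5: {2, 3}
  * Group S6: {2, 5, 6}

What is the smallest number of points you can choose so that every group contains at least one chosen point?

H = {3, 4, 6} meets every group (each contains at least one member of H), and |H| = 3.
No choice of 2 points meets every group, so 3 is the minimum.

3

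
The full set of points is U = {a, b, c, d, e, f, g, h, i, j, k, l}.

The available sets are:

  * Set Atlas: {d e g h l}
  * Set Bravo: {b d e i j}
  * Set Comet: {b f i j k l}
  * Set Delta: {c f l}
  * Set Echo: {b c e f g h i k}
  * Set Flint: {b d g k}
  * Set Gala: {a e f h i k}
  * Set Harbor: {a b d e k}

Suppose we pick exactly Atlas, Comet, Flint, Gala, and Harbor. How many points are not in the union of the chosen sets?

Union of Atlas, Comet, Flint, Gala, Harbor = {a, b, d, e, f, g, h, i, j, k, l}.
Not covered: c — 1 point.

1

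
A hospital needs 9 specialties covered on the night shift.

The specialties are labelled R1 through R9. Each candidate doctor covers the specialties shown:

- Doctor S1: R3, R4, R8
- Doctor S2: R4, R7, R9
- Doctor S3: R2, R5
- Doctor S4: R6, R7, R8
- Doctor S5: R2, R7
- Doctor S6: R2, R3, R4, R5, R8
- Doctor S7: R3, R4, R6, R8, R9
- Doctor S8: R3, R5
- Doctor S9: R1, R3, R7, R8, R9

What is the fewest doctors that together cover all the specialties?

3

S4 and S6 and S9 together: S4 ∪ S6 ∪ S9 = {R1, R2, R3, R4, R5, R6, R7, R8, R9} — every specialty is covered.
Only S9 contains R1, so S9 is forced; the remaining 4 specialties need at least 2 more doctors (each remaining doctor adds at most 3) — so at least 3 doctors are needed, and 3 is optimal.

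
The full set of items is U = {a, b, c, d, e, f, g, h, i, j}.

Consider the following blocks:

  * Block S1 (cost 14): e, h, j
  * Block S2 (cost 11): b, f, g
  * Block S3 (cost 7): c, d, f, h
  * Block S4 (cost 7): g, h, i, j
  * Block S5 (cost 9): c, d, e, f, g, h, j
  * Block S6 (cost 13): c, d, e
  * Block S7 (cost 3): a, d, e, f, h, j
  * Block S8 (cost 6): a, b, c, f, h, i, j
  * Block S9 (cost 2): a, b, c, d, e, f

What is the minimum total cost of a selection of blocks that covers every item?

S4, S9 together cover every item (S4 ∪ S9 = {a, b, c, d, e, f, g, h, i, j}); total cost 7 + 2 = 9.
The greedy pick S9, S7, S4 costs 12; no covering selection beats 9.

9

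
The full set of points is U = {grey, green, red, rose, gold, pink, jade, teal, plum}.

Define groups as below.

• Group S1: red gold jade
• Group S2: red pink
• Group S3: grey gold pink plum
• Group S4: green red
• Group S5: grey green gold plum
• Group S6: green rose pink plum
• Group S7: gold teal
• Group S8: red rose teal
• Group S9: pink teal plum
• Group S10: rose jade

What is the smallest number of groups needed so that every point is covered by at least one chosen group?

Take {S1, S3, S4, S8}. Their union is {grey, green, red, rose, gold, pink, jade, teal, plum}, which is all 9 points.
No 3 of the 10 groups cover everything (all 120 combinations miss at least one point), so 4 is optimal.

4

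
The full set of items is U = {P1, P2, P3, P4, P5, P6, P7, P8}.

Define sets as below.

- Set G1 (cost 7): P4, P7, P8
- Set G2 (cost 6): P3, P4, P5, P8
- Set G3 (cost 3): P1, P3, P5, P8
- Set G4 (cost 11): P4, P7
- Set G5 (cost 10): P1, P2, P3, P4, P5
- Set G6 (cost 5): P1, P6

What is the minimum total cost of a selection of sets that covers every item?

G1, G5, G6 together cover every item (G1 ∪ G5 ∪ G6 = {P1, P2, P3, P4, P5, P6, P7, P8}); total cost 7 + 10 + 5 = 22.
The greedy pick G3, G1, G6, G5 costs 25; no covering selection beats 22.

22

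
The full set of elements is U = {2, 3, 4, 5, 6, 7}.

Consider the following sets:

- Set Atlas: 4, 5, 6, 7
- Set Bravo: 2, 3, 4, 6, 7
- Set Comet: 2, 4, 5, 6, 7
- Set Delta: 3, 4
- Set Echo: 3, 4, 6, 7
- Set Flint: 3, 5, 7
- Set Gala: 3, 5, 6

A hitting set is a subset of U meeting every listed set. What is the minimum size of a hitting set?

2

The 2 elements {3, 4} hit every set.
No single element lies in every set, so at least 2 are needed and 2 is optimal.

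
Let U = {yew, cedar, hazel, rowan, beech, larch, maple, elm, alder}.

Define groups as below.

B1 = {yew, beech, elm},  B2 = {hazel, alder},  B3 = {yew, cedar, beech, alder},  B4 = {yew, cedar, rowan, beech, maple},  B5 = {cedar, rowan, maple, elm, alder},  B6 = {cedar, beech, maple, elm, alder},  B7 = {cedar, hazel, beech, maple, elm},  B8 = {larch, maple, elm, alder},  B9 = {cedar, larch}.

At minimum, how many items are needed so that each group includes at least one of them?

H = {cedar, elm, alder} meets every group (each contains at least one member of H), and |H| = 3.
The groups B1, B2, B9 are pairwise disjoint, so any hitting set needs a separate item for each — at least 3. Hence 3 is optimal.

3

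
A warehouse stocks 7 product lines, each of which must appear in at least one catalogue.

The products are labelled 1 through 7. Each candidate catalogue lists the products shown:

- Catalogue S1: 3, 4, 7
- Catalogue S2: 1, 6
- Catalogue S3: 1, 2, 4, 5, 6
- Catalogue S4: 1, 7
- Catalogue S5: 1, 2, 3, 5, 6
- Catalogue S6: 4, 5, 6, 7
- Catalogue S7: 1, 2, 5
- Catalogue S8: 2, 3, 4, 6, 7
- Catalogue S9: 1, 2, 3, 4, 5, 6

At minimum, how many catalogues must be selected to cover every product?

2

Take {S1, S3}. Their union is {1, 2, 3, 4, 5, 6, 7}, which is all 7 products.
No single catalogue has all 7 products (the largest, S9, has 6), so 2 is optimal.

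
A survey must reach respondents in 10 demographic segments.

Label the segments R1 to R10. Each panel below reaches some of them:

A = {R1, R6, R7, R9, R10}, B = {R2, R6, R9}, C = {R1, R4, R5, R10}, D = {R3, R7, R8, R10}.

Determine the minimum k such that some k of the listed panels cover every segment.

3

Take {B, C, D}. Their union is {R1, R2, R3, R4, R5, R6, R7, R8, R9, R10}, which is all 10 segments.
Only B contains R2, so B is forced; the remaining 7 segments need at least 2 more panels (each remaining panel adds at most 4) — so at least 3 panels are needed, and 3 is optimal.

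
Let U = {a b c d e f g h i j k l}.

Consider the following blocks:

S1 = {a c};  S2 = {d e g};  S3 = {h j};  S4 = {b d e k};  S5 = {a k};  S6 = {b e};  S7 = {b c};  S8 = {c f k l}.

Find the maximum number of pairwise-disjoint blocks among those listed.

4

S2, S3, S5, S7 are pairwise disjoint (S2={d,e,g}; S3={h,j}; S5={a,k}; S7={b,c}).
Every remaining block overlaps one of these, and no 5 of the listed blocks are pairwise disjoint, so 4 is the maximum.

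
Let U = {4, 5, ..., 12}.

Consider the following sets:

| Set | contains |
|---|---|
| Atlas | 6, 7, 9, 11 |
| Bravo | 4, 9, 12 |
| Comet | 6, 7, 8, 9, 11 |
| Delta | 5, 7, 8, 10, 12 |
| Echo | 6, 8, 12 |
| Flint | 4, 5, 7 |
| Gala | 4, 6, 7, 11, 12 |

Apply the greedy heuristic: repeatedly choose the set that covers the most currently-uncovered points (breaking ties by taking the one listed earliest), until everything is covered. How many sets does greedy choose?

Greedy: pick Comet (covers 5 new) → pick Delta (covers 3 new) → pick Bravo (covers 1 new). Total picks: 3.

3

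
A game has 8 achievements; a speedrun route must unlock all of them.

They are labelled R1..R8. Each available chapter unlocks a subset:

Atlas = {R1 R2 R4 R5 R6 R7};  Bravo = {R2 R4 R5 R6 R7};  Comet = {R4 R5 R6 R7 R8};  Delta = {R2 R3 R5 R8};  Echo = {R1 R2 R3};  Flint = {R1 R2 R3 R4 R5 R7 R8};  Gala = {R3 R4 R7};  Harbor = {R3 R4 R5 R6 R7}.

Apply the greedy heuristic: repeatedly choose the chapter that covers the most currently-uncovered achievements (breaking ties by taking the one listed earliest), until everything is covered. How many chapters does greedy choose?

2

Greedy: pick Flint (covers 7 new) → pick Atlas (covers 1 new). Total picks: 2.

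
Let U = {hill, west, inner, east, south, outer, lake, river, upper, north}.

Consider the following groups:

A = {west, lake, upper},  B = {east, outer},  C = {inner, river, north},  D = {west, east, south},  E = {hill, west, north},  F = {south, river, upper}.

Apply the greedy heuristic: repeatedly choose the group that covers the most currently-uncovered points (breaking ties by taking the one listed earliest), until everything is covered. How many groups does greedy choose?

Greedy: pick A (covers 3 new) → pick C (covers 3 new) → pick B (covers 2 new) → pick D (covers 1 new) → pick E (covers 1 new). Total picks: 5.

5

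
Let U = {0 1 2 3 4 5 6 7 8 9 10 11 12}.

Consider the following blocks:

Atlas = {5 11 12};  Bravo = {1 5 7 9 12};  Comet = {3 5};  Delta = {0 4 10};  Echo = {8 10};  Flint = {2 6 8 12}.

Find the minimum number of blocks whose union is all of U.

5

Atlas and Bravo and Comet and Delta and Flint together: Atlas ∪ Bravo ∪ Comet ∪ Delta ∪ Flint = {0, 1, 2, 3, 4, 5, 6, 7, 8, 9, 10, 11, 12} — every item is covered.
Only Atlas contains 11, so Atlas is forced; the remaining 10 items need at least 4 more blocks (each remaining block adds at most 3) — so at least 5 blocks are needed, and 5 is optimal.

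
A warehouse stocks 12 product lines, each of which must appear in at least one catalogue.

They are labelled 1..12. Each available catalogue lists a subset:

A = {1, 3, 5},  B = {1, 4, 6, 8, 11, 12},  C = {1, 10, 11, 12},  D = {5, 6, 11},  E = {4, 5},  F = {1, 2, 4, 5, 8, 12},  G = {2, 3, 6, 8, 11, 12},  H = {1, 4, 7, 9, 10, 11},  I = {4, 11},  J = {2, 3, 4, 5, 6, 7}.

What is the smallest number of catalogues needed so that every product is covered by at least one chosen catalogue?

3

G and H and J together: G ∪ H ∪ J = {1, 2, 3, 4, 5, 6, 7, 8, 9, 10, 11, 12} — every product is covered.
Only H contains 9, so H is forced; the remaining 6 products need at least 2 more catalogues (each remaining catalogue adds at most 5) — so at least 3 catalogues are needed, and 3 is optimal.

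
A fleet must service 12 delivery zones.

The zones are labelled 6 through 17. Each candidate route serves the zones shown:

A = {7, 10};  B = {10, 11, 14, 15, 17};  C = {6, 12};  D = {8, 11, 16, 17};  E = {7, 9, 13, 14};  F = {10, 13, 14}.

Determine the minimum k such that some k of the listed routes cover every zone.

B and C and D and E together: B ∪ C ∪ D ∪ E = {6, 7, 8, 9, 10, 11, 12, 13, 14, 15, 16, 17} — every zone is covered.
Only B contains 15, so B is forced; the remaining 7 zones need at least 3 more routes (each remaining route adds at most 3) — so at least 4 routes are needed, and 4 is optimal.

4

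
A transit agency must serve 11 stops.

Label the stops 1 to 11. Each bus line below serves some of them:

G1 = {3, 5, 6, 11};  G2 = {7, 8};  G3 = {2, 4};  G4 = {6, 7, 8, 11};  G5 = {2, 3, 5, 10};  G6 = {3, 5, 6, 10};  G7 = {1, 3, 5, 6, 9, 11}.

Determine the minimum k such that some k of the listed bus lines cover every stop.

G3 and G4 and G6 and G7 together: G3 ∪ G4 ∪ G6 ∪ G7 = {1, 2, 3, 4, 5, 6, 7, 8, 9, 10, 11} — every stop is covered.
Only G7 contains 1, so G7 is forced; the remaining 5 stops need at least 3 more bus lines (each remaining bus line adds at most 2) — so at least 4 bus lines are needed, and 4 is optimal.

4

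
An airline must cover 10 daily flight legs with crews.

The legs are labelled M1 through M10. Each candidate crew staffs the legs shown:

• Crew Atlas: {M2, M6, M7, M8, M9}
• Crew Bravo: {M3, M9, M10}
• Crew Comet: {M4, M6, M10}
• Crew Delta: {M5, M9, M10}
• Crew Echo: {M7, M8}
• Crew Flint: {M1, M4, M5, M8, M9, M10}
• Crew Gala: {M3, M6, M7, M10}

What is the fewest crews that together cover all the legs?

3

Atlas and Flint and Gala together: Atlas ∪ Flint ∪ Gala = {M1, M2, M3, M4, M5, M6, M7, M8, M9, M10} — every leg is covered.
Only Flint contains M1, so Flint is forced; the remaining 4 legs need at least 2 more crews (each remaining crew adds at most 3) — so at least 3 crews are needed, and 3 is optimal.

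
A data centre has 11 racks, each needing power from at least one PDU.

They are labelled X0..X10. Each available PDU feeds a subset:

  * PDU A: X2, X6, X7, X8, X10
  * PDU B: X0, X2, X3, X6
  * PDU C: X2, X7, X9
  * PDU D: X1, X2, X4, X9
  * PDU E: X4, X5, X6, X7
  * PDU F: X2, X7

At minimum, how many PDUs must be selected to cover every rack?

4

A and B and D and E together: A ∪ B ∪ D ∪ E = {X0, X1, X2, X3, X4, X5, X6, X7, X8, X9, X10} — every rack is covered.
Only B contains X0, so B is forced; the remaining 7 racks need at least 3 more PDUs (each remaining PDU adds at most 3) — so at least 4 PDUs are needed, and 4 is optimal.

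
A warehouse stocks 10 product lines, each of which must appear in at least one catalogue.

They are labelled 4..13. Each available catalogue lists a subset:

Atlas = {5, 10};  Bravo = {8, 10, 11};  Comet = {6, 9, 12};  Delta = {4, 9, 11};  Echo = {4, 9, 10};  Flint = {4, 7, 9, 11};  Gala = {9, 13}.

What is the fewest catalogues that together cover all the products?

5

Take {Atlas, Bravo, Comet, Flint, Gala}. Their union is {4, 5, 6, 7, 8, 9, 10, 11, 12, 13}, which is all 10 products.
No 4 of the 7 catalogues cover everything (all 35 combinations miss at least one product), so 5 is optimal.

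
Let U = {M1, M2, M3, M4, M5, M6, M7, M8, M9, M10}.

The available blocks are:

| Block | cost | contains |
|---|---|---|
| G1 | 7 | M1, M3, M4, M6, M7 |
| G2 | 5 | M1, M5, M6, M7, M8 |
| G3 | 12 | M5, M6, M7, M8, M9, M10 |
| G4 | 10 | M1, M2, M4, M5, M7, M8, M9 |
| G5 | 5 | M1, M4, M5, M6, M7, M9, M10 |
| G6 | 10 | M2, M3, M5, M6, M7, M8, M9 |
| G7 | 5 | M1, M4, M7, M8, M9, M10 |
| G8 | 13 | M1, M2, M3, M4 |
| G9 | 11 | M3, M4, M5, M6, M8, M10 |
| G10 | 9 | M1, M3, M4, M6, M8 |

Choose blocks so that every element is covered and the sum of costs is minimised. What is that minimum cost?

G5, G6 together cover every element (G5 ∪ G6 = {M1, M2, M3, M4, M5, M6, M7, M8, M9, M10}); total cost 5 + 10 = 15.
No covering selection has total cost below 15.

15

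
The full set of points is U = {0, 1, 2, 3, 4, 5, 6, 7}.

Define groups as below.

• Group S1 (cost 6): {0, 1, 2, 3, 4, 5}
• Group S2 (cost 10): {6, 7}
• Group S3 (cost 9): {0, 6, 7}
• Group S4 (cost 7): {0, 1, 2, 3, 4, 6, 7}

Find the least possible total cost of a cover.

13

S1, S4 together cover every point (S1 ∪ S4 = {0, 1, 2, 3, 4, 5, 6, 7}); total cost 6 + 7 = 13.
No covering selection has total cost below 13.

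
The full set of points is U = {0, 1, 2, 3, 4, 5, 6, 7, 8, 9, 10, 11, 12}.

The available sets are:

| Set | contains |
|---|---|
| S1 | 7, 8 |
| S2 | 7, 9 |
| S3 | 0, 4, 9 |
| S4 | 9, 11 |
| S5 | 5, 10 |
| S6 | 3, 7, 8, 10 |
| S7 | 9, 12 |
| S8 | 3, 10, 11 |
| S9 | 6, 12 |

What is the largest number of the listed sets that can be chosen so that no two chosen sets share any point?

S1, S3, S8, S9 are pairwise disjoint (S1={7,8}; S3={0,4,9}; S8={3,10,11}; S9={6,12}).
Every remaining set overlaps one of these, and no 5 of the listed sets are pairwise disjoint, so 4 is the maximum.

4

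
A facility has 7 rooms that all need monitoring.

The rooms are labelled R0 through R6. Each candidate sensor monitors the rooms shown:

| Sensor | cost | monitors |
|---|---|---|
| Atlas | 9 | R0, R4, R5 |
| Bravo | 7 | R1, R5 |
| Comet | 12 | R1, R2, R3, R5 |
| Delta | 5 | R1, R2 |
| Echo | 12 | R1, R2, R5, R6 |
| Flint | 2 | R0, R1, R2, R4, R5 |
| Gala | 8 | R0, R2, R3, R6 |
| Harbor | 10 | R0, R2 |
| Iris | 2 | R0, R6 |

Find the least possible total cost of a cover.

Flint, Gala together cover every room (Flint ∪ Gala = {R0, R1, R2, R3, R4, R5, R6}); total cost 2 + 8 = 10.
The greedy pick Flint, Iris, Gala costs 12; no covering selection beats 10.

10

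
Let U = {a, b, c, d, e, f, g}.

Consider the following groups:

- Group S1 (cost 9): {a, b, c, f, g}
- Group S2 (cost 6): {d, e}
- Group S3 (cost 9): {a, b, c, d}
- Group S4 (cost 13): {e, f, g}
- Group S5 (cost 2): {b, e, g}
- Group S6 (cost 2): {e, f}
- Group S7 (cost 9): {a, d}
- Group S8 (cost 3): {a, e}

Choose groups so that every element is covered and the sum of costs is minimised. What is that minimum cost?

S3, S5, S6 together cover every element (S3 ∪ S5 ∪ S6 = {a, b, c, d, e, f, g}); total cost 9 + 2 + 2 = 13.
No covering selection has total cost below 13.

13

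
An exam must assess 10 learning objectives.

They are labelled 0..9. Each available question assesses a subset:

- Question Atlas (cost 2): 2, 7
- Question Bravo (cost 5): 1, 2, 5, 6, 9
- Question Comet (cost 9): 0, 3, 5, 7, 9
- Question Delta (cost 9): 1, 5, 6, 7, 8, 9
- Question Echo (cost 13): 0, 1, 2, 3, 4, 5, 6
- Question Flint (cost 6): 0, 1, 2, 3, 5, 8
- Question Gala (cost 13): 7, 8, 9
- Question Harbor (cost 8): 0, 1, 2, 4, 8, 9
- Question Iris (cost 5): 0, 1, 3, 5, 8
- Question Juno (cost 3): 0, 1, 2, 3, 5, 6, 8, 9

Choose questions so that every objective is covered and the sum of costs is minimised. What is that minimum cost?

13

Atlas, Harbor, Juno together cover every objective (Atlas ∪ Harbor ∪ Juno = {0, 1, 2, 3, 4, 5, 6, 7, 8, 9}); total cost 2 + 8 + 3 = 13.
No covering selection has total cost below 13.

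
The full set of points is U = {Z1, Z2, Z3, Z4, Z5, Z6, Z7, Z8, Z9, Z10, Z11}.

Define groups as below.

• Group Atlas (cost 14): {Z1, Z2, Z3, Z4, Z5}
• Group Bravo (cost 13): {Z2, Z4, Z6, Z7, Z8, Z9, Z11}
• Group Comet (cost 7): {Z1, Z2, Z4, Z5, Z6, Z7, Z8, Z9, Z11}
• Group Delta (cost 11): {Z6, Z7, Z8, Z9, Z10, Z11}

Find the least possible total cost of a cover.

25

Atlas, Delta together cover every point (Atlas ∪ Delta = {Z1, Z2, Z3, Z4, Z5, Z6, Z7, Z8, Z9, Z10, Z11}); total cost 14 + 11 = 25.
The greedy pick Comet, Delta, Atlas costs 32; no covering selection beats 25.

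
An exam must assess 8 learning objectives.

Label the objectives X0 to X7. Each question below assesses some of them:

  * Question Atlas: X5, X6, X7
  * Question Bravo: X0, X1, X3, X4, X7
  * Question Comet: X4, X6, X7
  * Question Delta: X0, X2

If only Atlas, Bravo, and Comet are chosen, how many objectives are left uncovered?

1

Union of Atlas, Bravo, Comet = {X0, X1, X3, X4, X5, X6, X7}.
Not covered: X2 — 1 objective.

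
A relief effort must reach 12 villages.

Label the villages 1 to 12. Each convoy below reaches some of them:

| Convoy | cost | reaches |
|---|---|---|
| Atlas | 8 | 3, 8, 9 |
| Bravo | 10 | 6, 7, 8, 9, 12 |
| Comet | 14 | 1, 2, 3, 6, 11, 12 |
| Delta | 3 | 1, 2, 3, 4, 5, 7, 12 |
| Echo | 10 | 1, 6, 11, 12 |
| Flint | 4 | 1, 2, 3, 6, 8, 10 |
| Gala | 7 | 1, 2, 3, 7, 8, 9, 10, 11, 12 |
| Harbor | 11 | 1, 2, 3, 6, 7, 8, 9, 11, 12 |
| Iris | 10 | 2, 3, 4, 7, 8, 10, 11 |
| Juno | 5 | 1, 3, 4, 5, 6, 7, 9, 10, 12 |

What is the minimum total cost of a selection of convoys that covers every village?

Gala, Juno together cover every village (Gala ∪ Juno = {1, 2, 3, 4, 5, 6, 7, 8, 9, 10, 11, 12}); total cost 7 + 5 = 12.
The greedy pick Delta, Flint, Gala costs 14; no covering selection beats 12.

12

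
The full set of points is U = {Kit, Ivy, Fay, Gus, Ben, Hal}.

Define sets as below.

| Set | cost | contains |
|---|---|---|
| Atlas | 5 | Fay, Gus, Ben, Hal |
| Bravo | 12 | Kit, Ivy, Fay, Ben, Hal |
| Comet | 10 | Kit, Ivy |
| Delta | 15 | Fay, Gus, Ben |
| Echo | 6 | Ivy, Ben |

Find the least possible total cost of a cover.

15

Atlas, Comet together cover every point (Atlas ∪ Comet = {Kit, Ivy, Fay, Gus, Ben, Hal}); total cost 5 + 10 = 15.
No covering selection has total cost below 15.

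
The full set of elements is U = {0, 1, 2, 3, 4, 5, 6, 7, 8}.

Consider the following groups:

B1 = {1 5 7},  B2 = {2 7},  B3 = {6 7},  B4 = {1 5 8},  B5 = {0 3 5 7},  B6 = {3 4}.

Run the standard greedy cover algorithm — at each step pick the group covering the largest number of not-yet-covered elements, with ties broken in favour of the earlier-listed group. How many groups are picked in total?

5

Greedy: pick B5 (covers 4 new) → pick B4 (covers 2 new) → pick B2 (covers 1 new) → pick B3 (covers 1 new) → pick B6 (covers 1 new). Total picks: 5.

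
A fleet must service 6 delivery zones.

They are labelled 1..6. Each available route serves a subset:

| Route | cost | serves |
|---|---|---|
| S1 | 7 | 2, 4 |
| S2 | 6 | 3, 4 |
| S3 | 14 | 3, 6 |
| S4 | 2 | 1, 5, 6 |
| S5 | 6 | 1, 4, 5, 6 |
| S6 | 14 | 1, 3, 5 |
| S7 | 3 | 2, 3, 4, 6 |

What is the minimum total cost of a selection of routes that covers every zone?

5

S4, S7 together cover every zone (S4 ∪ S7 = {1, 2, 3, 4, 5, 6}); total cost 2 + 3 = 5.
No covering selection has total cost below 5.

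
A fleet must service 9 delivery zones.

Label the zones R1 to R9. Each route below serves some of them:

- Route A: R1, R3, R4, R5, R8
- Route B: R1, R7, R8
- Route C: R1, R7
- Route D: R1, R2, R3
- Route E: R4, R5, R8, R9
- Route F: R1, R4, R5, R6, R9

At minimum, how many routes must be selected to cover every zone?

Take {B, D, F}. Their union is {R1, R2, R3, R4, R5, R6, R7, R8, R9}, which is all 9 zones.
Only D contains R2, so D is forced; the remaining 6 zones need at least 2 more routes (each remaining route adds at most 4) — so at least 3 routes are needed, and 3 is optimal.

3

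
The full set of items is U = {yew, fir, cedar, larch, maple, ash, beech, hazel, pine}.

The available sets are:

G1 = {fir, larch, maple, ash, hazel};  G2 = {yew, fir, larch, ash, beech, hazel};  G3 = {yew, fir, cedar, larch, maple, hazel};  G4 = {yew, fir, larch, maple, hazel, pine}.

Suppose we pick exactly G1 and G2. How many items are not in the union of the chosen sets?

Union of G1, G2 = {yew, fir, larch, maple, ash, beech, hazel}.
Not covered: cedar, pine — 2 items.

2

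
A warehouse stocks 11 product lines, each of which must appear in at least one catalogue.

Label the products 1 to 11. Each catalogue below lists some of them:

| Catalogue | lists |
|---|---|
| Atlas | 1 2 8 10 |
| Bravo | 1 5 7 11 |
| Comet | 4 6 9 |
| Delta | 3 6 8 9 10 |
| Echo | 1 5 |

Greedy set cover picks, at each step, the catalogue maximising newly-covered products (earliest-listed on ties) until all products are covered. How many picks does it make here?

Greedy: pick Delta (covers 5 new) → pick Bravo (covers 4 new) → pick Atlas (covers 1 new) → pick Comet (covers 1 new). Total picks: 4.

4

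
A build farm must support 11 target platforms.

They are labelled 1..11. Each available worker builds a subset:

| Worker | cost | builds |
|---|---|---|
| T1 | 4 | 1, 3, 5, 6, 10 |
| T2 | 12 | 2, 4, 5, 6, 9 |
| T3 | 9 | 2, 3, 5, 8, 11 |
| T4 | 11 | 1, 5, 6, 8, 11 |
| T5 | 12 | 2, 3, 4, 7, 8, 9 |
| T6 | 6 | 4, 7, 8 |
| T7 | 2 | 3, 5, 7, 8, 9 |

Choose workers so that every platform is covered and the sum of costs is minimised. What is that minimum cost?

T1, T3, T6, T7 together cover every platform (T1 ∪ T3 ∪ T6 ∪ T7 = {1, 2, 3, 4, 5, 6, 7, 8, 9, 10, 11}); total cost 4 + 9 + 6 + 2 = 21.
No covering selection has total cost below 21.

21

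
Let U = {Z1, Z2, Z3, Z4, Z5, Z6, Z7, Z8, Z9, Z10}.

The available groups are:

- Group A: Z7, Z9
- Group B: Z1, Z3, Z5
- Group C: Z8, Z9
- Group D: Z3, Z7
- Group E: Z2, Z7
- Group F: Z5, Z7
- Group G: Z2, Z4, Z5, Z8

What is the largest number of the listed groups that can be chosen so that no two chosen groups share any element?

B, C, E are pairwise disjoint (B={Z1,Z3,Z5}; C={Z8,Z9}; E={Z2,Z7}).
Every remaining group overlaps one of these, and no 4 of the listed groups are pairwise disjoint, so 3 is the maximum.

3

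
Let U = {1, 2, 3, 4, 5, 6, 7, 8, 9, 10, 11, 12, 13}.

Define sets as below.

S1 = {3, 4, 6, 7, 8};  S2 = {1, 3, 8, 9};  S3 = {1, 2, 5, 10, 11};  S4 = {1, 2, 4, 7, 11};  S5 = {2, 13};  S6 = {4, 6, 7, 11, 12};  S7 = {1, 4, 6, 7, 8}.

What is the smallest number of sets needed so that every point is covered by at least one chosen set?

4

S2 and S3 and S5 and S6 together: S2 ∪ S3 ∪ S5 ∪ S6 = {1, 2, 3, 4, 5, 6, 7, 8, 9, 10, 11, 12, 13} — every point is covered.
Only S5 contains 13, so S5 is forced; the remaining 11 points need at least 3 more sets (each remaining set adds at most 5) — so at least 4 sets are needed, and 4 is optimal.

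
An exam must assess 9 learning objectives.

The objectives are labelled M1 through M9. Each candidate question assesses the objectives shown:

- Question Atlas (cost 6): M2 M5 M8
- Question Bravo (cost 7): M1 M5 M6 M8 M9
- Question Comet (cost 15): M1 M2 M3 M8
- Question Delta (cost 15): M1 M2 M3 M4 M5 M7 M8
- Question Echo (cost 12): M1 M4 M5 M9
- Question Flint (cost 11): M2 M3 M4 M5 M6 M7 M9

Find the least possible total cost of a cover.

18

Bravo, Flint together cover every objective (Bravo ∪ Flint = {M1, M2, M3, M4, M5, M6, M7, M8, M9}); total cost 7 + 11 = 18.
No covering selection has total cost below 18.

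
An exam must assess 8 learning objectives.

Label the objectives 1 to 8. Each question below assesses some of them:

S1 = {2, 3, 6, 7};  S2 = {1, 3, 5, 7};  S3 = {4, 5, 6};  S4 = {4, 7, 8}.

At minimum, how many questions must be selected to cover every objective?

3

S1 and S2 and S4 together: S1 ∪ S2 ∪ S4 = {1, 2, 3, 4, 5, 6, 7, 8} — every objective is covered.
Only S2 contains 1, so S2 is forced; the remaining 4 objectives need at least 2 more questions (each remaining question adds at most 2) — so at least 3 questions are needed, and 3 is optimal.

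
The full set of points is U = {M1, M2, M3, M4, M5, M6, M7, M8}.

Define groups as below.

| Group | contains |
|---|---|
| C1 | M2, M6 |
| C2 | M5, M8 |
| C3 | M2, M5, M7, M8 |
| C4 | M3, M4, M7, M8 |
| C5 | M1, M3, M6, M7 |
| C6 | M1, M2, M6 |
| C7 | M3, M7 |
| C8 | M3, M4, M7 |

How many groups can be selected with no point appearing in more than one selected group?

C1, C2, C7 are pairwise disjoint (C1={M2,M6}; C2={M5,M8}; C7={M3,M7}).
Every remaining group overlaps one of these, and no 4 of the listed groups are pairwise disjoint, so 3 is the maximum.

3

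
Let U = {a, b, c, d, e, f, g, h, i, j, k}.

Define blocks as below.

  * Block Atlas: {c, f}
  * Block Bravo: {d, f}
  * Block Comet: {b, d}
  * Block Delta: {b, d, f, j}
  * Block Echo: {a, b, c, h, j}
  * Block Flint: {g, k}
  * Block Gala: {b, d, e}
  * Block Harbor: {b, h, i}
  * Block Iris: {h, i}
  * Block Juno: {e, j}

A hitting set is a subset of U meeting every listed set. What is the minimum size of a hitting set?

The 5 elements {c, d, e, g, h} hit every block.
The blocks Atlas, Comet, Flint, Iris, Juno are pairwise disjoint, so any hitting set needs a separate element for each — at least 5. Hence 5 is optimal.

5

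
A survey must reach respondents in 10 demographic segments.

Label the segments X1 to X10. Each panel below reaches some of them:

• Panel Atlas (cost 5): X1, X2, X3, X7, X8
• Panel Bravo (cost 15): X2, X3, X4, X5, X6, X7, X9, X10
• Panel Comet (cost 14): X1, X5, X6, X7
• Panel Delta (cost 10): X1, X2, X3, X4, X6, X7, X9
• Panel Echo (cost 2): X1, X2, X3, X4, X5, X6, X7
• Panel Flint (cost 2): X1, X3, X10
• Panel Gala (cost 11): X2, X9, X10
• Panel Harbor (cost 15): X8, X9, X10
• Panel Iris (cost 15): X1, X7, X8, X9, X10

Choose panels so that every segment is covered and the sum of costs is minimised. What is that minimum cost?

17

Echo, Iris together cover every segment (Echo ∪ Iris = {X1, X2, X3, X4, X5, X6, X7, X8, X9, X10}); total cost 2 + 15 = 17.
The greedy pick Echo, Flint, Atlas, Delta costs 19; no covering selection beats 17.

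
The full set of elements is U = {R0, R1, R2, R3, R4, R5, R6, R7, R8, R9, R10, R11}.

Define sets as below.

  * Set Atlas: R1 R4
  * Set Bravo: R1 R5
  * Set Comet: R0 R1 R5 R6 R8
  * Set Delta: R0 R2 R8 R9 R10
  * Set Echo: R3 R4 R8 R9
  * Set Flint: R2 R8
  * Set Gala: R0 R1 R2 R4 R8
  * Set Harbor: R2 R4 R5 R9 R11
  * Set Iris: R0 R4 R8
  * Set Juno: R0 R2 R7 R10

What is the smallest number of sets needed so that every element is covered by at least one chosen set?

4

Take {Comet, Echo, Harbor, Juno}. Their union is {R0, R1, R2, R3, R4, R5, R6, R7, R8, R9, R10, R11}, which is all 12 elements.
No 3 of the 10 sets cover everything (all 120 combinations miss at least one element), so 4 is optimal.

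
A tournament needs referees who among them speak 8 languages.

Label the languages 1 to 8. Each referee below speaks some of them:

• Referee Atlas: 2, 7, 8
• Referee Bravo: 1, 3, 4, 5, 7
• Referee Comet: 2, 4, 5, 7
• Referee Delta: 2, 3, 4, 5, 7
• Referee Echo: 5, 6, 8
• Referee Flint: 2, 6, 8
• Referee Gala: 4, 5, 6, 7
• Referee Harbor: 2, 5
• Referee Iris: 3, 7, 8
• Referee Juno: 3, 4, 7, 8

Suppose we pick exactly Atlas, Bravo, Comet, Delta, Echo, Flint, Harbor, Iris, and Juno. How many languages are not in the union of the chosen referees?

Union of Atlas, Bravo, Comet, Delta, Echo, Flint, Harbor, Iris, Juno = {1, 2, 3, 4, 5, 6, 7, 8} — that's every language, so 0 are uncovered.

0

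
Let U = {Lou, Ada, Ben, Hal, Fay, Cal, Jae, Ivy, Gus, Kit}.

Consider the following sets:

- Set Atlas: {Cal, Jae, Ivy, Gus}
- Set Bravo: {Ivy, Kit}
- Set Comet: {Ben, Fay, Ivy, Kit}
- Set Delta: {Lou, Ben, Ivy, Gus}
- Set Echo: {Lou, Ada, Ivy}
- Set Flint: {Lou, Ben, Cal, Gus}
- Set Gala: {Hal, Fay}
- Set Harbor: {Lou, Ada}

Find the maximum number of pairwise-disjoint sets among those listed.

Bravo, Gala, Harbor are pairwise disjoint (Bravo={Ivy,Kit}; Gala={Hal,Fay}; Harbor={Lou,Ada}).
Every remaining set overlaps one of these, and no 4 of the listed sets are pairwise disjoint, so 3 is the maximum.

3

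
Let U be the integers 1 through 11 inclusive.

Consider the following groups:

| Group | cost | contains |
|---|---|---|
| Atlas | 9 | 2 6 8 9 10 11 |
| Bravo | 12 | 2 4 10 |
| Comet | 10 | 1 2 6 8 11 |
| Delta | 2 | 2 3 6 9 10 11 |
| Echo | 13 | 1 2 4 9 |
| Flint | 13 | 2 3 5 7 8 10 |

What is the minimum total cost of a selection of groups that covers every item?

Delta, Echo, Flint together cover every item (Delta ∪ Echo ∪ Flint = {1, 2, 3, 4, 5, 6, 7, 8, 9, 10, 11}); total cost 2 + 13 + 13 = 28.
No covering selection has total cost below 28.

28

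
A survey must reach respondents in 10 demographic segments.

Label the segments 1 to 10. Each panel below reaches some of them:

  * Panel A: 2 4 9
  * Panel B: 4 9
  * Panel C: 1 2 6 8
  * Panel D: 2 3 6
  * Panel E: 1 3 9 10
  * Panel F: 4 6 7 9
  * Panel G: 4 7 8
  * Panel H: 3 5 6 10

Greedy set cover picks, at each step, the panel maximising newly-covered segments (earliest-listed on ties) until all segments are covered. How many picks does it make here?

4

Greedy: pick C (covers 4 new) → pick E (covers 3 new) → pick F (covers 2 new) → pick H (covers 1 new). Total picks: 4.
(The true minimum cover uses only 3 panels, so greedy is not optimal here.)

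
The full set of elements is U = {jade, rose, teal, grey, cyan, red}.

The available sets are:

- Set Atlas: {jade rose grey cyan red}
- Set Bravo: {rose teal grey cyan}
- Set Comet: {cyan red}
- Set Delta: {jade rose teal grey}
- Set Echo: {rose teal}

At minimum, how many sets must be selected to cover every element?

2

Atlas and Delta cover everything between them: the union {jade, rose, teal, grey, cyan, red} is all of U.
No single set has all 6 elements (the largest, Atlas, has 5), so 2 is optimal.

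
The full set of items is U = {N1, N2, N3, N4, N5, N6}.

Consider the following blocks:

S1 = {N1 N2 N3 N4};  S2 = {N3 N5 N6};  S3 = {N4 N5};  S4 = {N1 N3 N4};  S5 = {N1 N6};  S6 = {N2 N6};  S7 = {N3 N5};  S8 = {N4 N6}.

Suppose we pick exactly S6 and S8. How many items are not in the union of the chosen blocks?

Union of S6, S8 = {N2, N4, N6}.
Not covered: N1, N3, N5 — 3 items.

3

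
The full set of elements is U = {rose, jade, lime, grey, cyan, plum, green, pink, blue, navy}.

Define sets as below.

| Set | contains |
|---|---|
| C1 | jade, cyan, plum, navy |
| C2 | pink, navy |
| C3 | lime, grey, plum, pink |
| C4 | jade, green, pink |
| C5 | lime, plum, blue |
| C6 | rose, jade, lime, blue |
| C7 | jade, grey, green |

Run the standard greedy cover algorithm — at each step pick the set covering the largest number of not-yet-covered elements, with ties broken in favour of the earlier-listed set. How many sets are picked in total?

4

Greedy: pick C1 (covers 4 new) → pick C3 (covers 3 new) → pick C6 (covers 2 new) → pick C4 (covers 1 new). Total picks: 4.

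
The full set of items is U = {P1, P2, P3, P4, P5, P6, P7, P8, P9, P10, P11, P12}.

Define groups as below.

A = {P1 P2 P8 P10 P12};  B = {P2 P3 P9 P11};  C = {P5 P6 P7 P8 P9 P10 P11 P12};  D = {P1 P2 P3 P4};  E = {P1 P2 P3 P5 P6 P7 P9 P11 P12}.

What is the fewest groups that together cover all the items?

C and D together: C ∪ D = {P1, P2, P3, P4, P5, P6, P7, P8, P9, P10, P11, P12} — every item is covered.
No single group has all 12 items (the largest, E, has 9), so 2 is optimal.

2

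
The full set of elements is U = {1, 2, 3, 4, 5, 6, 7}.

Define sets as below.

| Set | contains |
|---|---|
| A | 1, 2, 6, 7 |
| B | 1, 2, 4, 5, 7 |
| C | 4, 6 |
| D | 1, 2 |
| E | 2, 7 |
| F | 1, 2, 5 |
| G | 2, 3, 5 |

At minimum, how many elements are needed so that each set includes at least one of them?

H = {2, 6} meets every set (each contains at least one member of H), and |H| = 2.
The sets C, G are pairwise disjoint, so any hitting set needs a separate element for each — at least 2. Hence 2 is optimal.

2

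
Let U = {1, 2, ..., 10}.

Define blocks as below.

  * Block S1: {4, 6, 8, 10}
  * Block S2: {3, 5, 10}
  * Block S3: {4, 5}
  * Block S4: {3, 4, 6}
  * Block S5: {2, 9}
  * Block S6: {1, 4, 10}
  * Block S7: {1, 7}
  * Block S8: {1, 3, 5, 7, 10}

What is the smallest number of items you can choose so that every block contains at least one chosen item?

Take H = {1, 2, 5, 6}. Each listed block contains at least one of these, so H is a hitting set of size 4.
No choice of 3 items meets every block, so 4 is the minimum.

4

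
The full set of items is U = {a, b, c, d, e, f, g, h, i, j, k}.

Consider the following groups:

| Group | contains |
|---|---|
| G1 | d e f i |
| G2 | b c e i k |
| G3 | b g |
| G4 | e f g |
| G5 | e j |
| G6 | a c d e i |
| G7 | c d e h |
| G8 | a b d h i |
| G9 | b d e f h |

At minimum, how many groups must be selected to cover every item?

4

G2 and G4 and G5 and G8 together: G2 ∪ G4 ∪ G5 ∪ G8 = {a, b, c, d, e, f, g, h, i, j, k} — every item is covered.
No 3 of the 9 groups cover everything (all 84 combinations miss at least one item), so 4 is optimal.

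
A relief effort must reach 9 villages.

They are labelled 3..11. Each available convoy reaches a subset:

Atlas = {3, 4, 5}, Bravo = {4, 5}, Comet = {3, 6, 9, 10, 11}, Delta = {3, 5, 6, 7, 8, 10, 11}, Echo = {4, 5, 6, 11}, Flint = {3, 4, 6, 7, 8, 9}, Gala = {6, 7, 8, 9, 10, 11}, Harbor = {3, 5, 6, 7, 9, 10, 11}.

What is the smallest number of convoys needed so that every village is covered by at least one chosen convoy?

2

Take {Atlas, Gala}. Their union is {3, 4, 5, 6, 7, 8, 9, 10, 11}, which is all 9 villages.
No single convoy has all 9 villages (the largest, Delta, has 7), so 2 is optimal.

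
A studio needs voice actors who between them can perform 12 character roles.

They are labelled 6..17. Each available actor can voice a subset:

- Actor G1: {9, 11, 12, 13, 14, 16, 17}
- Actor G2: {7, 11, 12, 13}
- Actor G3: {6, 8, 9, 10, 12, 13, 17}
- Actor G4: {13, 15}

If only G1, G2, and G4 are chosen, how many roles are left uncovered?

Union of G1, G2, G4 = {7, 9, 11, 12, 13, 14, 15, 16, 17}.
Not covered: 6, 8, 10 — 3 roles.

3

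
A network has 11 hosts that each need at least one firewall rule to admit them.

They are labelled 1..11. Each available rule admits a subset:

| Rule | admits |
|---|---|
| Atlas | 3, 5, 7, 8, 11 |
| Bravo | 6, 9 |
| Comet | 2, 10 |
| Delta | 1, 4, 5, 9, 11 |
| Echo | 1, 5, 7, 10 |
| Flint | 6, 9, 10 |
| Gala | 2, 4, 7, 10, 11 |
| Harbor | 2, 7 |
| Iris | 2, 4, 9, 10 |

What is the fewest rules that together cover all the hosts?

Atlas and Delta and Flint and Harbor together: Atlas ∪ Delta ∪ Flint ∪ Harbor = {1, 2, 3, 4, 5, 6, 7, 8, 9, 10, 11} — every host is covered.
No 3 of the 9 rules cover everything (all 84 combinations miss at least one host), so 4 is optimal.

4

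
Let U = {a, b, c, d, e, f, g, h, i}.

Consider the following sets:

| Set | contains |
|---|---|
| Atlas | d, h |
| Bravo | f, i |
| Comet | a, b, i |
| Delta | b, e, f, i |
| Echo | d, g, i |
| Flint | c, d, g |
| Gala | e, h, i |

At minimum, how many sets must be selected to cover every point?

Bravo, Comet, Flint, and Gala cover everything between them: the union {a, b, c, d, e, f, g, h, i} is all of U.
No 3 of the 7 sets cover everything (all 35 combinations miss at least one point), so 4 is optimal.

4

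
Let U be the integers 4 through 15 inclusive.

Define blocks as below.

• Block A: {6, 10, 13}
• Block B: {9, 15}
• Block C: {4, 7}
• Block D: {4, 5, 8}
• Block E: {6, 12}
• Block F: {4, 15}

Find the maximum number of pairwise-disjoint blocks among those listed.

B, C, E are pairwise disjoint (B={9,15}; C={4,7}; E={6,12}).
Every remaining block overlaps one of these, and no 4 of the listed blocks are pairwise disjoint, so 3 is the maximum.

3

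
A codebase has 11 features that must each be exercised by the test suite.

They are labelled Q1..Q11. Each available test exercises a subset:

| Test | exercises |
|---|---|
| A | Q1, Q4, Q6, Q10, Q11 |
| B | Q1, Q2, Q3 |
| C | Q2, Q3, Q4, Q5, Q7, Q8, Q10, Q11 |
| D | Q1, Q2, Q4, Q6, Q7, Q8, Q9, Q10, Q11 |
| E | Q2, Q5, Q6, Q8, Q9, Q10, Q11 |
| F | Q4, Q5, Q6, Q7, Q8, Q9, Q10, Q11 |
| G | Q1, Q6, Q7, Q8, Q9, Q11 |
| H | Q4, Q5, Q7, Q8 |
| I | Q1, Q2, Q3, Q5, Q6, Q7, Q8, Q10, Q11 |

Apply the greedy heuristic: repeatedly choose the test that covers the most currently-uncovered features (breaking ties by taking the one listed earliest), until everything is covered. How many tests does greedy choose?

Greedy: pick D (covers 9 new) → pick C (covers 2 new). Total picks: 2.

2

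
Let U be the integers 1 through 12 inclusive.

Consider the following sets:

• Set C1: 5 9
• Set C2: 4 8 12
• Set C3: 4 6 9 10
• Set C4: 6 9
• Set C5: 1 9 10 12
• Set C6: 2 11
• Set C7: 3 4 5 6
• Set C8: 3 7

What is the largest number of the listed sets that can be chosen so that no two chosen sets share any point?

C2, C4, C6, C8 are pairwise disjoint (C2={4,8,12}; C4={6,9}; C6={2,11}; C8={3,7}).
Every remaining set overlaps one of these, and no 5 of the listed sets are pairwise disjoint, so 4 is the maximum.

4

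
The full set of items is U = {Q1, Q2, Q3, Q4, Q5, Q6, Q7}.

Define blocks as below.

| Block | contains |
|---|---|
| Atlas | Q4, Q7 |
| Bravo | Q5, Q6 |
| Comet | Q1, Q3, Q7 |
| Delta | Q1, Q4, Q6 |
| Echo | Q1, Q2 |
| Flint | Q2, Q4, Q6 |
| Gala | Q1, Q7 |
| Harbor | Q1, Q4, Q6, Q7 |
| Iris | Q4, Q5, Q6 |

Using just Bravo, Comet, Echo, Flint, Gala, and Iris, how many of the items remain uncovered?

0

Union of Bravo, Comet, Echo, Flint, Gala, Iris = {Q1, Q2, Q3, Q4, Q5, Q6, Q7} — that's every item, so 0 are uncovered.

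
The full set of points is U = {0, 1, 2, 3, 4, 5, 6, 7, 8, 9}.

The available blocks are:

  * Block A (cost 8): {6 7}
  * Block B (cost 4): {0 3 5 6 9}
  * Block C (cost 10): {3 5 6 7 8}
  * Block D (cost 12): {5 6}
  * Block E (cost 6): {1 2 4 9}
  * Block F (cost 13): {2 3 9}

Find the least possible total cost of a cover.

B, C, E together cover every point (B ∪ C ∪ E = {0, 1, 2, 3, 4, 5, 6, 7, 8, 9}); total cost 4 + 10 + 6 = 20.
No covering selection has total cost below 20.

20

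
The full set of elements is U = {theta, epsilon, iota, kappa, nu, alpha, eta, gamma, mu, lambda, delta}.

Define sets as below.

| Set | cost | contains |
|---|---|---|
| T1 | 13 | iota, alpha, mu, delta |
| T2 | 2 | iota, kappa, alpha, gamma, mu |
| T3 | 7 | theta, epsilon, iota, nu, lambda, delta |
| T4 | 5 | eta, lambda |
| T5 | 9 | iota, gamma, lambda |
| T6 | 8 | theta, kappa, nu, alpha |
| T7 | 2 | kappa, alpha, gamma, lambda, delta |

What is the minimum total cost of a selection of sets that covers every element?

T2, T3, T4 together cover every element (T2 ∪ T3 ∪ T4 = {theta, epsilon, iota, kappa, nu, alpha, eta, gamma, mu, lambda, delta}); total cost 2 + 7 + 5 = 14.
The greedy pick T2, T7, T3, T4 costs 16; no covering selection beats 14.

14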